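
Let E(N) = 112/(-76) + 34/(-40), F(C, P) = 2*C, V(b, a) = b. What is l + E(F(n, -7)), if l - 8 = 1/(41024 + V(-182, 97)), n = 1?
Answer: 44048287/7759980 ≈ 5.6763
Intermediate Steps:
E(N) = -883/380 (E(N) = 112*(-1/76) + 34*(-1/40) = -28/19 - 17/20 = -883/380)
l = 326737/40842 (l = 8 + 1/(41024 - 182) = 8 + 1/40842 = 326737/40842 ≈ 8.0000)
l + E(F(n, -7)) = 326737/40842 - 883/380 = 44048287/7759980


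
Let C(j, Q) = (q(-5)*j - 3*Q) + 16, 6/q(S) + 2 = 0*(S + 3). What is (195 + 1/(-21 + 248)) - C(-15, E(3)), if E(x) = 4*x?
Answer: 38591/227 ≈ 170.00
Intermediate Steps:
q(S) = -3 (q(S) = 6/(-2 + 0*(S + 3)) = 6/(-2 + 0*(3 + S)) = 6/(-2 + 0) = 6/(-2) = 6*(-1/2) = -3)
C(j, Q) = 16 - 3*Q - 3*j (C(j, Q) = (-3*j - 3*Q) + 16 = (-3*Q - 3*j) + 16 = 16 - 3*Q - 3*j)
(195 + 1/(-21 + 248)) - C(-15, E(3)) = (195 + 1/(-21 + 248)) - (16 - 12*3 - 3*(-15)) = (195 + 1/227) - (16 - 3*12 + 45) = (195 + 1/227) - (16 - 36 + 45) = 44266/227 - 1*25 = 44266/227 - 25 = 38591/227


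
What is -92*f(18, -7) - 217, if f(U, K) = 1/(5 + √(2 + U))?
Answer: -309 + 184*√5/5 ≈ -226.71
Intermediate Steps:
-92*f(18, -7) - 217 = -92/(5 + √(2 + 18)) - 217 = -92/(5 + √20) - 217 = -92/(5 + 2*√5) - 217 = -217 - 92/(5 + 2*√5)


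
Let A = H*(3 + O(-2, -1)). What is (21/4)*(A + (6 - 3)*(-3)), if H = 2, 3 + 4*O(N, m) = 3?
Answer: -63/4 ≈ -15.750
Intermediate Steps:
O(N, m) = 0 (O(N, m) = -¾ + (¼)*3 = -¾ + ¾ = 0)
A = 6 (A = 2*(3 + 0) = 2*3 = 6)
(21/4)*(A + (6 - 3)*(-3)) = (21/4)*(6 + (6 - 3)*(-3)) = (21*(¼))*(6 + 3*(-3)) = 21*(6 - 9)/4 = (21/4)*(-3) = -63/4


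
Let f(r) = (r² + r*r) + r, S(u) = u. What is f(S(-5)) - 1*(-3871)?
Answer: 3916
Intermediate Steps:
f(r) = r + 2*r² (f(r) = (r² + r²) + r = 2*r² + r = r + 2*r²)
f(S(-5)) - 1*(-3871) = -5*(1 + 2*(-5)) - 1*(-3871) = -5*(1 - 10) + 3871 = -5*(-9) + 3871 = 45 + 3871 = 3916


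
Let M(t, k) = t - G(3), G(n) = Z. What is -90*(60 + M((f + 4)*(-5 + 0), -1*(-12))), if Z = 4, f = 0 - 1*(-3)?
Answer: -1890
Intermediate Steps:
f = 3 (f = 0 + 3 = 3)
G(n) = 4
M(t, k) = -4 + t (M(t, k) = t - 1*4 = t - 4 = -4 + t)
-90*(60 + M((f + 4)*(-5 + 0), -1*(-12))) = -90*(60 + (-4 + (3 + 4)*(-5 + 0))) = -90*(60 + (-4 + 7*(-5))) = -90*(60 + (-4 - 35)) = -90*(60 - 39) = -90*21 = -1890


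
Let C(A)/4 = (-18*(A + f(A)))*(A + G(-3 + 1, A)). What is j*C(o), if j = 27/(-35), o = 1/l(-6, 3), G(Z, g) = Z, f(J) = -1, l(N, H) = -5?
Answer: 128304/875 ≈ 146.63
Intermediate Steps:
o = -1/5 (o = 1/(-5) = -1/5 ≈ -0.20000)
j = -27/35 (j = 27*(-1/35) = -27/35 ≈ -0.77143)
C(A) = 4*(-2 + A)*(18 - 18*A) (C(A) = 4*((-18*(A - 1))*(A + (-3 + 1))) = 4*((-18*(-1 + A))*(A - 2)) = 4*((18 - 18*A)*(-2 + A)) = 4*((-2 + A)*(18 - 18*A)) = 4*(-2 + A)*(18 - 18*A))
j*C(o) = -27*(-144 - 72*(-1/5)**2 + 216*(-1/5))/35 = -27*(-144 - 72*1/25 - 216/5)/35 = -27*(-144 - 72/25 - 216/5)/35 = -27/35*(-4752/25) = 128304/875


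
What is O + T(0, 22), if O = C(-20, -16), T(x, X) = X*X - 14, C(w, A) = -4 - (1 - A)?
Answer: 449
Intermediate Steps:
C(w, A) = -5 + A (C(w, A) = -4 + (-1 + A) = -5 + A)
T(x, X) = -14 + X² (T(x, X) = X² - 14 = -14 + X²)
O = -21 (O = -5 - 16 = -21)
O + T(0, 22) = -21 + (-14 + 22²) = -21 + (-14 + 484) = -21 + 470 = 449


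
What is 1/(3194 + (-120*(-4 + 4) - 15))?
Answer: 1/3179 ≈ 0.00031456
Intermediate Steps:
1/(3194 + (-120*(-4 + 4) - 15)) = 1/(3194 + (-120*0 - 15)) = 1/(3194 + (-24*0 - 15)) = 1/(3194 + (0 - 15)) = 1/(3194 - 15) = 1/3179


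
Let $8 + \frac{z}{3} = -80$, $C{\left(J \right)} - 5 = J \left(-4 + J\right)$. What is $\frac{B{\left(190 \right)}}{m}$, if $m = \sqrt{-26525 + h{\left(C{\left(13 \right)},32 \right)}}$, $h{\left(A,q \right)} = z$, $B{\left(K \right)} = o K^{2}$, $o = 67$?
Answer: $- \frac{2418700 i \sqrt{26789}}{26789} \approx - 14778.0 i$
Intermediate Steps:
$C{\left(J \right)} = 5 + J \left(-4 + J\right)$
$B{\left(K \right)} = 67 K^{2}$
$z = -264$ ($z = -24 + 3 \left(-80\right) = -24 - 240 = -264$)
$h{\left(A,q \right)} = -264$
$m = i \sqrt{26789}$ ($m = \sqrt{-26525 - 264} = \sqrt{-26789} = i \sqrt{26789} \approx 163.67 i$)
$\frac{B{\left(190 \right)}}{m} = \frac{67 \cdot 190^{2}}{i \sqrt{26789}} = 67 \cdot 36100 \left(- \frac{i \sqrt{26789}}{26789}\right) = 2418700 \left(- \frac{i \sqrt{26789}}{26789}\right) = - \frac{2418700 i \sqrt{26789}}{26789}$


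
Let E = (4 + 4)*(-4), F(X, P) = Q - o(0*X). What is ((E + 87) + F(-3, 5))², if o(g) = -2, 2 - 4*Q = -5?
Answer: 55225/16 ≈ 3451.6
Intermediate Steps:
Q = 7/4 (Q = ½ - ¼*(-5) = ½ + 5/4 = 7/4 ≈ 1.7500)
F(X, P) = 15/4 (F(X, P) = 7/4 - 1*(-2) = 7/4 + 2 = 15/4)
E = -32 (E = 8*(-4) = -32)
((E + 87) + F(-3, 5))² = ((-32 + 87) + 15/4)² = (55 + 15/4)² = (235/4)² = 55225/16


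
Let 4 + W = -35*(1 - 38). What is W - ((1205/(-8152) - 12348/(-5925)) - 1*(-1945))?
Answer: -10560704557/16100200 ≈ -655.94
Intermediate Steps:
W = 1291 (W = -4 - 35*(1 - 38) = -4 - 35*(-37) = -4 + 1295 = 1291)
W - ((1205/(-8152) - 12348/(-5925)) - 1*(-1945)) = 1291 - ((1205/(-8152) - 12348/(-5925)) - 1*(-1945)) = 1291 - ((1205*(-1/8152) - 12348*(-1/5925)) + 1945) = 1291 - ((-1205/8152 + 4116/1975) + 1945) = 1291 - (31173757/16100200 + 1945) = 1291 - 1*31346062757/16100200 = 1291 - 31346062757/16100200 = -10560704557/16100200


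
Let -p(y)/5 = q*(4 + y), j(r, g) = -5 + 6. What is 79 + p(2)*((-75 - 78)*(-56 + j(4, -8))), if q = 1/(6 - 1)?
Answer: -50411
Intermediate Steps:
j(r, g) = 1
q = 1/5 ≈ 0.20000
p(y) = -4 - y (p(y) = -(4 + y) = -5*(4/5 + y/5) = -4 - y)
79 + p(2)*((-75 - 78)*(-56 + j(4, -8))) = 79 + (-4 - 1*2)*((-75 - 78)*(-56 + 1)) = 79 + (-4 - 2)*(-153*(-55)) = 79 - 6*8415 = 79 - 50490 = -50411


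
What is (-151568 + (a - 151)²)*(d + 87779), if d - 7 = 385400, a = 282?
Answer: -63599510702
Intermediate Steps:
d = 385407 (d = 7 + 385400 = 385407)
(-151568 + (a - 151)²)*(d + 87779) = (-151568 + (282 - 151)²)*(385407 + 87779) = (-151568 + 131²)*473186 = (-151568 + 17161)*473186 = -134407*473186 = -63599510702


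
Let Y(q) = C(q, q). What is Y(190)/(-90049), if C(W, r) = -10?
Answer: 10/90049 ≈ 0.00011105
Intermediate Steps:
Y(q) = -10
Y(190)/(-90049) = -10/(-90049) = -10*(-1/90049) = 10/90049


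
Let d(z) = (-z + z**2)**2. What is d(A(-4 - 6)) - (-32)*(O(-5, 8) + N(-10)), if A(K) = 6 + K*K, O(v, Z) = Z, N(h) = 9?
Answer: 123877444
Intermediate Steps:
A(K) = 6 + K**2
d(z) = (z**2 - z)**2
d(A(-4 - 6)) - (-32)*(O(-5, 8) + N(-10)) = (6 + (-4 - 6)**2)**2*(-1 + (6 + (-4 - 6)**2))**2 - (-32)*(8 + 9) = (6 + (-10)**2)**2*(-1 + (6 + (-10)**2))**2 - (-32)*17 = (6 + 100)**2*(-1 + (6 + 100))**2 - 1*(-544) = 106**2*(-1 + 106)**2 + 544 = 11236*105**2 + 544 = 11236*11025 + 544 = 123876900 + 544 = 123877444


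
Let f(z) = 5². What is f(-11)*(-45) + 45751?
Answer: 44626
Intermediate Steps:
f(z) = 25
f(-11)*(-45) + 45751 = 25*(-45) + 45751 = -1125 + 45751 = 44626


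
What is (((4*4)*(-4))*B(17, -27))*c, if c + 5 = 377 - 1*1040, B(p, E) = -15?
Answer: -641280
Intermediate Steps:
c = -668 (c = -5 + (377 - 1*1040) = -5 + (377 - 1040) = -5 - 663 = -668)
(((4*4)*(-4))*B(17, -27))*c = (((4*4)*(-4))*(-15))*(-668) = ((16*(-4))*(-15))*(-668) = -64*(-15)*(-668) = 960*(-668) = -641280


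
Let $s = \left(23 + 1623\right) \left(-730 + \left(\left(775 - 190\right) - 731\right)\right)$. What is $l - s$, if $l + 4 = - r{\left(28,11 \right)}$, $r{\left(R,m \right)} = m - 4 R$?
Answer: $1441993$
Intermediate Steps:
$l = 97$ ($l = -4 - \left(11 - 112\right) = -4 - -101 = -4 + 101 = 97$)
$s = -1441896$ ($s = 1646 \left(-730 + \left(585 - 731\right)\right) = 1646 \left(-730 - 146\right) = 1646 \left(-876\right) = -1441896$)
$l - s = 97 - -1441896 = 97 + 1441896 = 1441993$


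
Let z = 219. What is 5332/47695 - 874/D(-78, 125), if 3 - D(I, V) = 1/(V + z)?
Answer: -14334290628/49173545 ≈ -291.50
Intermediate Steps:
D(I, V) = 3 - 1/(219 + V) (D(I, V) = 3 - 1/(V + 219) = 3 - 1/(219 + V))
5332/47695 - 874/D(-78, 125) = 5332/47695 - 874*(219 + 125)/(656 + 3*125) = 5332*(1/47695) - 874*344/(656 + 375) = 5332/47695 - 874/((1/344)*1031) = 5332/47695 - 874/1031/344 = 5332/47695 - 874*344/1031 = 5332/47695 - 300656/1031 = -14334290628/49173545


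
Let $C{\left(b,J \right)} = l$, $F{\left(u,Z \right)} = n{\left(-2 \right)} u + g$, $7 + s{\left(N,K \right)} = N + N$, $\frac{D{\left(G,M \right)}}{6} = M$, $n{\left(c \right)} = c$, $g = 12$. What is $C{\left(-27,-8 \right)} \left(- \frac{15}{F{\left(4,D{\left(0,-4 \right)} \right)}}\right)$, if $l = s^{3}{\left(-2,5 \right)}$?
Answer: $\frac{19965}{4} \approx 4991.3$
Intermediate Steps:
$D{\left(G,M \right)} = 6 M$
$s{\left(N,K \right)} = -7 + 2 N$ ($s{\left(N,K \right)} = -7 + \left(N + N\right) = -7 + 2 N$)
$F{\left(u,Z \right)} = 12 - 2 u$ ($F{\left(u,Z \right)} = - 2 u + 12 = 12 - 2 u$)
$l = -1331$ ($l = \left(-7 + 2 \left(-2\right)\right)^{3} = \left(-7 - 4\right)^{3} = \left(-11\right)^{3} = -1331$)
$C{\left(b,J \right)} = -1331$
$C{\left(-27,-8 \right)} \left(- \frac{15}{F{\left(4,D{\left(0,-4 \right)} \right)}}\right) = - 1331 \left(- \frac{15}{12 - 8}\right) = - 1331 \left(- \frac{15}{4}\right) = - 1331 \left(\left(-15\right) \frac{1}{4}\right) = \left(-1331\right) \left(- \frac{15}{4}\right) = \frac{19965}{4}$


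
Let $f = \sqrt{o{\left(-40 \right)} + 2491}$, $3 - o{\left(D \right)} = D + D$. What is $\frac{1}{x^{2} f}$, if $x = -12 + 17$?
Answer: $\frac{\sqrt{286}}{21450} \approx 0.00078842$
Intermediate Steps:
$x = 5$
$o{\left(D \right)} = 3 - 2 D$ ($o{\left(D \right)} = 3 - \left(D + D\right) = 3 - 2 D$)
$f = 3 \sqrt{286}$ ($f = \sqrt{\left(3 - -80\right) + 2491} = \sqrt{\left(3 + 80\right) + 2491} = \sqrt{83 + 2491} = \sqrt{2574} = 3 \sqrt{286} \approx 50.735$)
$\frac{1}{x^{2} f} = \frac{1}{5^{2} \cdot 3 \sqrt{286}} = \frac{\frac{1}{858} \sqrt{286}}{25} = \frac{\sqrt{286}}{21450}$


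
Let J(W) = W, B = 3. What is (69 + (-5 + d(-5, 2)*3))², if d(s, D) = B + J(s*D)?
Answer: 1849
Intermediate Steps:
d(s, D) = 3 + D*s (d(s, D) = 3 + s*D = 3 + D*s)
(69 + (-5 + d(-5, 2)*3))² = (69 + (-5 + (3 + 2*(-5))*3))² = (69 + (-5 + (3 - 10)*3))² = (69 + (-5 - 7*3))² = (69 + (-5 - 21))² = (69 - 26)² = 43² = 1849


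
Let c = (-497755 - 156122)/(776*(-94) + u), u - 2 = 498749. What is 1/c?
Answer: -425807/653877 ≈ -0.65120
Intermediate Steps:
u = 498751 (u = 2 + 498749 = 498751)
c = -653877/425807 (c = (-497755 - 156122)/(776*(-94) + 498751) = -653877/(-72944 + 498751) = -653877/425807 ≈ -1.5356)
1/c = 1/(-653877/425807) = -425807/653877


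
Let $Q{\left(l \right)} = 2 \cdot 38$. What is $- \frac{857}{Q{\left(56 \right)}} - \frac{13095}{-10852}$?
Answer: $- \frac{519059}{51547} \approx -10.07$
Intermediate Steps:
$Q{\left(l \right)} = 76$
$- \frac{857}{Q{\left(56 \right)}} - \frac{13095}{-10852} = - \frac{857}{76} - \frac{13095}{-10852} = \left(-857\right) \frac{1}{76} - - \frac{13095}{10852} = - \frac{857}{76} + \frac{13095}{10852} = - \frac{519059}{51547}$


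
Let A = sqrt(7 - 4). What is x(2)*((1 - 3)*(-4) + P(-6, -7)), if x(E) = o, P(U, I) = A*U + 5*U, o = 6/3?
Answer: -44 - 12*sqrt(3) ≈ -64.785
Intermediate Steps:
o = 2 (o = 6*(1/3) = 2)
A = sqrt(3) ≈ 1.7320
P(U, I) = 5*U + U*sqrt(3) (P(U, I) = sqrt(3)*U + 5*U = U*sqrt(3) + 5*U = 5*U + U*sqrt(3))
x(E) = 2
x(2)*((1 - 3)*(-4) + P(-6, -7)) = 2*((1 - 3)*(-4) - 6*(5 + sqrt(3))) = 2*(-2*(-4) + (-30 - 6*sqrt(3))) = 2*(8 + (-30 - 6*sqrt(3))) = 2*(-22 - 6*sqrt(3)) = -44 - 12*sqrt(3)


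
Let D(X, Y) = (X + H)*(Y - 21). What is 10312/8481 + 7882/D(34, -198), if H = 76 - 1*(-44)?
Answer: 202695/206371 ≈ 0.98219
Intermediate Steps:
H = 120 (H = 76 + 44 = 120)
D(X, Y) = (-21 + Y)*(120 + X) (D(X, Y) = (X + 120)*(Y - 21) = (120 + X)*(-21 + Y) = (-21 + Y)*(120 + X))
10312/8481 + 7882/D(34, -198) = 10312/8481 + 7882/(-2520 - 21*34 + 120*(-198) + 34*(-198)) = 10312*(1/8481) + 7882/(-2520 - 714 - 23760 - 6732) = 10312/8481 + 7882/(-33726) = 10312/8481 + 7882*(-1/33726) = 10312/8481 - 563/2409 = 202695/206371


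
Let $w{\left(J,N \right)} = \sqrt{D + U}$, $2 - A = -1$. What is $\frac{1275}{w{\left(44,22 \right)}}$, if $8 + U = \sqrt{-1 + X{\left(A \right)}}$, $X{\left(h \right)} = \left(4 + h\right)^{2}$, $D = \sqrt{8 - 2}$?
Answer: $\frac{1275}{\sqrt{-8 + \sqrt{6} + 4 \sqrt{3}}} \approx 1086.3$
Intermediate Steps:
$A = 3$ ($A = 2 - -1 = 2 + 1 = 3$)
$D = \sqrt{6} \approx 2.4495$
$U = -8 + 4 \sqrt{3}$ ($U = -8 + \sqrt{-1 + \left(4 + 3\right)^{2}} = -8 + \sqrt{-1 + 7^{2}} = -8 + \sqrt{-1 + 49} = -8 + \sqrt{48} = -8 + 4 \sqrt{3} \approx -1.0718$)
$w{\left(J,N \right)} = \sqrt{-8 + \sqrt{6} + 4 \sqrt{3}}$ ($w{\left(J,N \right)} = \sqrt{\sqrt{6} - \left(8 - 4 \sqrt{3}\right)} = \sqrt{-8 + \sqrt{6} + 4 \sqrt{3}}$)
$\frac{1275}{w{\left(44,22 \right)}} = \frac{1275}{\sqrt{-8 + \sqrt{6} + 4 \sqrt{3}}}$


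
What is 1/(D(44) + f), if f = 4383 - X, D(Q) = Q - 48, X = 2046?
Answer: 1/2333 ≈ 0.00042863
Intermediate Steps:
D(Q) = -48 + Q
f = 2337 (f = 4383 - 1*2046 = 4383 - 2046 = 2337)
1/(D(44) + f) = 1/((-48 + 44) + 2337) = 1/(-4 + 2337) = 1/2333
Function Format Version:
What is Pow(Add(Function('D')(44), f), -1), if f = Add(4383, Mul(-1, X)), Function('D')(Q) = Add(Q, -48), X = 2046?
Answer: Rational(1, 2333) ≈ 0.00042863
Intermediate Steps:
Function('D')(Q) = Add(-48, Q)
f = 2337 (f = Add(4383, Mul(-1, 2046)) = Add(4383, -2046) = 2337)
Pow(Add(Function('D')(44), f), -1) = Pow(Add(Add(-48, 44), 2337), -1) = Pow(Add(-4, 2337), -1) = Pow(2333, -1) = Rational(1, 2333)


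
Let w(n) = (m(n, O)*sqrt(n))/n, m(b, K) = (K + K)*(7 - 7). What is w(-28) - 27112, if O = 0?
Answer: -27112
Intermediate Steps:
m(b, K) = 0 (m(b, K) = (2*K)*0 = 0)
w(n) = 0 (w(n) = (0*sqrt(n))/n = 0/n = 0)
w(-28) - 27112 = 0 - 27112 = -27112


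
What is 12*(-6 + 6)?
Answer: 0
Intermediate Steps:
12*(-6 + 6) = 12*0 = 0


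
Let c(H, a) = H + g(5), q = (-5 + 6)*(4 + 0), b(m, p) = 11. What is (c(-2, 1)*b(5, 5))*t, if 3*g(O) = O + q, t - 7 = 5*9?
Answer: 572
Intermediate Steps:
t = 52 (t = 7 + 5*9 = 7 + 45 = 52)
q = 4 (q = 1*4 = 4)
g(O) = 4/3 + O/3 (g(O) = (O + 4)/3 = (4 + O)/3 = 4/3 + O/3)
c(H, a) = 3 + H (c(H, a) = H + (4/3 + (1/3)*5) = H + (4/3 + 5/3) = H + 3 = 3 + H)
(c(-2, 1)*b(5, 5))*t = ((3 - 2)*11)*52 = (1*11)*52 = 11*52 = 572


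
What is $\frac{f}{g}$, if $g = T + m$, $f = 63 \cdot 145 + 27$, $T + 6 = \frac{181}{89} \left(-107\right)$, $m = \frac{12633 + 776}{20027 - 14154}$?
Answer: $- \frac{266052773}{6426954} \approx -41.396$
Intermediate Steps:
$m = \frac{13409}{5873} \approx 2.2832$
$T = - \frac{19901}{89}$ ($T = -6 + \frac{181}{89} \left(-107\right) = -6 - \frac{19367}{89} = - \frac{19901}{89} \approx -223.61$)
$f = 9162$ ($f = 9135 + 27 = 9162$)
$g = - \frac{115685172}{522697}$ ($g = - \frac{19901}{89} + \frac{13409}{5873} = - \frac{115685172}{522697} \approx -221.32$)
$\frac{f}{g} = \frac{9162}{- \frac{115685172}{522697}} = 9162 \left(- \frac{522697}{115685172}\right) = - \frac{266052773}{6426954}$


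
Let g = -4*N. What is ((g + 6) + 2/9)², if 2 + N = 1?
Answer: 8464/81 ≈ 104.49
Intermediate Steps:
N = -1 (N = -2 + 1 = -1)
g = 4 (g = -4*(-1) = 4)
((g + 6) + 2/9)² = ((4 + 6) + 2/9)² = (10 + 2*(⅑))² = (10 + 2/9)² = (92/9)² = 8464/81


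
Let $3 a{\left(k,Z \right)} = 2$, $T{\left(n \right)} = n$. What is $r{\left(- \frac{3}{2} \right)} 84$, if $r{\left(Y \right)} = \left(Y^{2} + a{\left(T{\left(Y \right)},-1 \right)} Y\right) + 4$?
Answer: $441$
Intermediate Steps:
$a{\left(k,Z \right)} = \frac{2}{3}$ ($a{\left(k,Z \right)} = \frac{1}{3} \cdot 2 = \frac{2}{3}$)
$r{\left(Y \right)} = 4 + Y^{2} + \frac{2 Y}{3}$ ($r{\left(Y \right)} = \left(Y^{2} + \frac{2 Y}{3}\right) + 4 = 4 + Y^{2} + \frac{2 Y}{3}$)
$r{\left(- \frac{3}{2} \right)} 84 = \left(4 + \left(- \frac{3}{2}\right)^{2} + \frac{2 \left(- \frac{3}{2}\right)}{3}\right) 84 = \left(4 + \left(\left(-3\right) \frac{1}{2}\right)^{2} + \frac{2 \left(\left(-3\right) \frac{1}{2}\right)}{3}\right) 84 = \left(4 + \left(- \frac{3}{2}\right)^{2} + \frac{2}{3} \left(- \frac{3}{2}\right)\right) 84 = \left(4 + \frac{9}{4} - 1\right) 84 = \frac{21}{4} \cdot 84 = 441$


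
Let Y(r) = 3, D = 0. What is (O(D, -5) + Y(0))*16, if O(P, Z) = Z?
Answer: -32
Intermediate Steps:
(O(D, -5) + Y(0))*16 = (-5 + 3)*16 = -2*16 = -32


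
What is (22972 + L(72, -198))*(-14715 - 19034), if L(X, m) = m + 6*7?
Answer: -770017184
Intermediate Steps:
L(X, m) = 42 + m (L(X, m) = m + 42 = 42 + m)
(22972 + L(72, -198))*(-14715 - 19034) = (22972 + (42 - 198))*(-14715 - 19034) = (22972 - 156)*(-33749) = 22816*(-33749) = -770017184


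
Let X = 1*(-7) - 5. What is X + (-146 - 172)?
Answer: -330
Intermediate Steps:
X = -12 (X = -7 - 5 = -12)
X + (-146 - 172) = -12 + (-146 - 172) = -12 - 318 = -330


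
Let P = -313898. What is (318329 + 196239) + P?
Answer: 200670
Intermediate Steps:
(318329 + 196239) + P = (318329 + 196239) - 313898 = 514568 - 313898 = 200670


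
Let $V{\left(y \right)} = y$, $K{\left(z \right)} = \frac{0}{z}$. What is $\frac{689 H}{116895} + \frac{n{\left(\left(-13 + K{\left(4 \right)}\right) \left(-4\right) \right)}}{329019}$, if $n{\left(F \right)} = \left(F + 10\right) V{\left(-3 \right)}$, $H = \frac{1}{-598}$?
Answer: $- \frac{339197209}{589730365410} \approx -0.00057517$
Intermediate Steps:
$K{\left(z \right)} = 0$
$H = - \frac{1}{598} \approx -0.0016722$
$n{\left(F \right)} = -30 - 3 F$ ($n{\left(F \right)} = \left(F + 10\right) \left(-3\right) = \left(10 + F\right) \left(-3\right) = -30 - 3 F$)
$\frac{689 H}{116895} + \frac{n{\left(\left(-13 + K{\left(4 \right)}\right) \left(-4\right) \right)}}{329019} = \frac{689 \left(- \frac{1}{598}\right)}{116895} + \frac{-30 - 3 \left(-13 + 0\right) \left(-4\right)}{329019} = \left(- \frac{53}{46}\right) \frac{1}{116895} + \left(-30 - 3 \left(\left(-13\right) \left(-4\right)\right)\right) \frac{1}{329019} = - \frac{53}{5377170} + \left(-30 - 156\right) \frac{1}{329019} = - \frac{53}{5377170} - \frac{62}{109673} = - \frac{339197209}{589730365410}$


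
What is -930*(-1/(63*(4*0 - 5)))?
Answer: -62/21 ≈ -2.9524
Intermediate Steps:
-930*(-1/(63*(4*0 - 5))) = -930*(-1/(63*(0 - 5))) = -930/(-9*(-5)*7) = -930/(45*7) = -930/315 = -930*1/315 = -62/21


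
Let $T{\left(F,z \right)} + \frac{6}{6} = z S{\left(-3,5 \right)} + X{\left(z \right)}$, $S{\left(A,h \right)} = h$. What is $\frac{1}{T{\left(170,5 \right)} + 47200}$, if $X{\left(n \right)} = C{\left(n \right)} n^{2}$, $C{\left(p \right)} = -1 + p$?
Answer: $\frac{1}{47324} \approx 2.1131 \cdot 10^{-5}$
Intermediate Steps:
$X{\left(n \right)} = n^{2} \left(-1 + n\right)$ ($X{\left(n \right)} = \left(-1 + n\right) n^{2} = n^{2} \left(-1 + n\right)$)
$T{\left(F,z \right)} = -1 + 5 z + z^{2} \left(-1 + z\right)$ ($T{\left(F,z \right)} = -1 + \left(z 5 + z^{2} \left(-1 + z\right)\right) = -1 + \left(5 z + z^{2} \left(-1 + z\right)\right) = -1 + 5 z + z^{2} \left(-1 + z\right)$)
$\frac{1}{T{\left(170,5 \right)} + 47200} = \frac{1}{\left(-1 + 5 \cdot 5 + 5^{2} \left(-1 + 5\right)\right) + 47200} = \frac{1}{\left(-1 + 25 + 25 \cdot 4\right) + 47200} = \frac{1}{\left(-1 + 25 + 100\right) + 47200} = \frac{1}{124 + 47200} = \frac{1}{47324}$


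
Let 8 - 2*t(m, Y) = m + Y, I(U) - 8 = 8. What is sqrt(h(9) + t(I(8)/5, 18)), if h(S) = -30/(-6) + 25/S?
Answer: sqrt(265)/15 ≈ 1.0853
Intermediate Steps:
I(U) = 16 (I(U) = 8 + 8 = 16)
t(m, Y) = 4 - Y/2 - m/2 (t(m, Y) = 4 - (m + Y)/2 = 4 - (Y + m)/2 = 4 + (-Y/2 - m/2) = 4 - Y/2 - m/2)
h(S) = 5 + 25/S (h(S) = -30*(-1/6) + 25/S = 5 + 25/S)
sqrt(h(9) + t(I(8)/5, 18)) = sqrt((5 + 25/9) + (4 - 1/2*18 - 8/5)) = sqrt((5 + 25*(1/9)) + (4 - 9 - 8/5)) = sqrt((5 + 25/9) + (4 - 9 - 1/2*16/5)) = sqrt(70/9 + (4 - 9 - 8/5)) = sqrt(70/9 - 33/5) = sqrt(53/45) = sqrt(265)/15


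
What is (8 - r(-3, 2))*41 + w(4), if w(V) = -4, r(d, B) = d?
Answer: 447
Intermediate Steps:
(8 - r(-3, 2))*41 + w(4) = (8 - 1*(-3))*41 - 4 = (8 + 3)*41 - 4 = 11*41 - 4 = 451 - 4 = 447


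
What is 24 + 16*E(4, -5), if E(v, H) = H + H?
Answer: -136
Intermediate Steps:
E(v, H) = 2*H
24 + 16*E(4, -5) = 24 + 16*(2*(-5)) = 24 + 16*(-10) = 24 - 160 = -136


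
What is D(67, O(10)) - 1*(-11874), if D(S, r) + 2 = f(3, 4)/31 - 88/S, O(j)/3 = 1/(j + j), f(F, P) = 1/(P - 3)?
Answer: 24655483/2077 ≈ 11871.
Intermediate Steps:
f(F, P) = 1/(-3 + P)
O(j) = 3/(2*j) (O(j) = 3/(j + j) = 3/((2*j)) = 3*(1/(2*j)) = 3/(2*j))
D(S, r) = -61/31 - 88/S (D(S, r) = -2 + (1/((-3 + 4)*31) - 88/S) = -2 + ((1/31)/1 - 88/S) = -2 + (1*(1/31) - 88/S) = -2 + (1/31 - 88/S) = -61/31 - 88/S)
D(67, O(10)) - 1*(-11874) = (-61/31 - 88/67) - 1*(-11874) = (-61/31 - 88*1/67) + 11874 = (-61/31 - 88/67) + 11874 = -6815/2077 + 11874 = 24655483/2077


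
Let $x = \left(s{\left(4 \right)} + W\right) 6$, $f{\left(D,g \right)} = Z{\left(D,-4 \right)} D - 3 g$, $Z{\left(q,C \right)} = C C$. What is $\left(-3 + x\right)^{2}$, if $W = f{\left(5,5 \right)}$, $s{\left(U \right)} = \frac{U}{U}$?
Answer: $154449$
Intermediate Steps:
$Z{\left(q,C \right)} = C^{2}$
$s{\left(U \right)} = 1$
$f{\left(D,g \right)} = - 3 g + 16 D$ ($f{\left(D,g \right)} = \left(-4\right)^{2} D - 3 g = 16 D - 3 g = - 3 g + 16 D$)
$W = 65$ ($W = \left(-3\right) 5 + 16 \cdot 5 = -15 + 80 = 65$)
$x = 396$ ($x = \left(1 + 65\right) 6 = 66 \cdot 6 = 396$)
$\left(-3 + x\right)^{2} = \left(-3 + 396\right)^{2} = 393^{2} = 154449$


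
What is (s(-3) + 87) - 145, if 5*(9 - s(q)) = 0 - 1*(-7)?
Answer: -252/5 ≈ -50.400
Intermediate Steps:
s(q) = 38/5 (s(q) = 9 - (0 - 1*(-7))/5 = 9 - (0 + 7)/5 = 9 - ⅕*7 = 9 - 7/5 = 38/5)
(s(-3) + 87) - 145 = (38/5 + 87) - 145 = 473/5 - 145 = -252/5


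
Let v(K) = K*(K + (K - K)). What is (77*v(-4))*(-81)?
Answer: -99792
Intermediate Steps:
v(K) = K² (v(K) = K*(K + 0) = K*K = K²)
(77*v(-4))*(-81) = (77*(-4)²)*(-81) = (77*16)*(-81) = 1232*(-81) = -99792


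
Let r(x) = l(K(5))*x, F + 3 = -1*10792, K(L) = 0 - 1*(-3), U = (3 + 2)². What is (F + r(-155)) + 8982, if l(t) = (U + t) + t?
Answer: -6618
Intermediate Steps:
U = 25 (U = 5² = 25)
K(L) = 3 (K(L) = 0 + 3 = 3)
F = -10795 (F = -3 - 1*10792 = -3 - 10792 = -10795)
l(t) = 25 + 2*t (l(t) = (25 + t) + t = 25 + 2*t)
r(x) = 31*x (r(x) = (25 + 2*3)*x = (25 + 6)*x = 31*x)
(F + r(-155)) + 8982 = (-10795 + 31*(-155)) + 8982 = (-10795 - 4805) + 8982 = -15600 + 8982 = -6618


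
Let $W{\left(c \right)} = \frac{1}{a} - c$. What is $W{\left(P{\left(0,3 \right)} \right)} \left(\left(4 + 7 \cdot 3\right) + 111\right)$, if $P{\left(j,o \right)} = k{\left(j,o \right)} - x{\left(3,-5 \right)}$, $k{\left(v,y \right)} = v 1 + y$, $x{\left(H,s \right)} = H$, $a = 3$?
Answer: $\frac{136}{3} \approx 45.333$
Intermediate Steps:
$k{\left(v,y \right)} = v + y$
$P{\left(j,o \right)} = -3 + j + o$ ($P{\left(j,o \right)} = \left(j + o\right) - 3 = -3 + j + o$)
$W{\left(c \right)} = \frac{1}{3} - c$
$W{\left(P{\left(0,3 \right)} \right)} \left(\left(4 + 7 \cdot 3\right) + 111\right) = \left(\frac{1}{3} - \left(-3 + 0 + 3\right)\right) \left(\left(4 + 7 \cdot 3\right) + 111\right) = \left(\frac{1}{3} - 0\right) \left(\left(4 + 21\right) + 111\right) = \left(\frac{1}{3} + 0\right) \left(25 + 111\right) = \frac{1}{3} \cdot 136 = \frac{136}{3}$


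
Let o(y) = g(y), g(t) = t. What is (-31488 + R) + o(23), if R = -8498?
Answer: -39963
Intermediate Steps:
o(y) = y
(-31488 + R) + o(23) = (-31488 - 8498) + 23 = -39986 + 23 = -39963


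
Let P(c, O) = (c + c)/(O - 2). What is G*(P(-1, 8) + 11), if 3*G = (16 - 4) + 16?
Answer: 896/9 ≈ 99.556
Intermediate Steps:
G = 28/3 (G = ((16 - 4) + 16)/3 = (12 + 16)/3 = (⅓)*28 = 28/3 ≈ 9.3333)
P(c, O) = 2*c/(-2 + O) (P(c, O) = (2*c)/(-2 + O) = 2*c/(-2 + O))
G*(P(-1, 8) + 11) = 28*(2*(-1)/(-2 + 8) + 11)/3 = 28*(2*(-1)/6 + 11)/3 = 28*(2*(-1)*(⅙) + 11)/3 = 28*(-⅓ + 11)/3 = (28/3)*(32/3) = 896/9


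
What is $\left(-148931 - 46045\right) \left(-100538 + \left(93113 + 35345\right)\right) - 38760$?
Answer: $-5443768680$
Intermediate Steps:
$\left(-148931 - 46045\right) \left(-100538 + \left(93113 + 35345\right)\right) - 38760 = - 194976 \left(-100538 + 128458\right) - 38760 = \left(-194976\right) 27920 - 38760 = -5443729920 - 38760 = -5443768680$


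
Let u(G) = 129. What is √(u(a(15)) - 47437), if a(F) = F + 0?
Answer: 2*I*√11827 ≈ 217.5*I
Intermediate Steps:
a(F) = F
√(u(a(15)) - 47437) = √(129 - 47437) = √(-47308) = 2*I*√11827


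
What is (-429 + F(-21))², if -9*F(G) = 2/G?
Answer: 6573804241/35721 ≈ 1.8403e+5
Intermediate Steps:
F(G) = -2/(9*G)
(-429 + F(-21))² = (-429 - 2/9/(-21))² = (-429 - 2/9*(-1/21))² = (-429 + 2/189)² = (-81079/189)² = 6573804241/35721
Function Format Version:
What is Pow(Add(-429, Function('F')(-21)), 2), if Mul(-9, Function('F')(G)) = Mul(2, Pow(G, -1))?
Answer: Rational(6573804241, 35721) ≈ 1.8403e+5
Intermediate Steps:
Function('F')(G) = Mul(Rational(-2, 9), Pow(G, -1)) (Function('F')(G) = Mul(Rational(-1, 9), Mul(2, Pow(G, -1))) = Mul(Rational(-2, 9), Pow(G, -1)))
Pow(Add(-429, Function('F')(-21)), 2) = Pow(Add(-429, Mul(Rational(-2, 9), Pow(-21, -1))), 2) = Pow(Add(-429, Mul(Rational(-2, 9), Rational(-1, 21))), 2) = Pow(Add(-429, Rational(2, 189)), 2) = Pow(Rational(-81079, 189), 2) = Rational(6573804241, 35721)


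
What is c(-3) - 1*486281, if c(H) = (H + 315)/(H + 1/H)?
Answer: -2431873/5 ≈ -4.8637e+5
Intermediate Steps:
c(H) = (315 + H)/(H + 1/H)
c(-3) - 1*486281 = -3*(315 - 3)/(1 + (-3)²) - 1*486281 = -3*312/(1 + 9) - 486281 = -3*312/10 - 486281 = -3*⅒*312 - 486281 = -468/5 - 486281 = -2431873/5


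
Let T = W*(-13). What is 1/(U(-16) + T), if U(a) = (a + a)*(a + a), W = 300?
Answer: -1/2876 ≈ -0.00034771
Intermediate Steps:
U(a) = 4*a² (U(a) = (2*a)*(2*a) = 4*a²)
T = -3900 (T = 300*(-13) = -3900)
1/(U(-16) + T) = 1/(4*(-16)² - 3900) = 1/(4*256 - 3900) = 1/(1024 - 3900) = 1/(-2876) = -1/2876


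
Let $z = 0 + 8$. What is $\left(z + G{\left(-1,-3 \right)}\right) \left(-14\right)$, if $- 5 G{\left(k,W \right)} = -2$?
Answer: $- \frac{588}{5} \approx -117.6$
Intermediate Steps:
$G{\left(k,W \right)} = \frac{2}{5}$ ($G{\left(k,W \right)} = \left(- \frac{1}{5}\right) \left(-2\right) = \frac{2}{5}$)
$z = 8$
$\left(z + G{\left(-1,-3 \right)}\right) \left(-14\right) = \left(8 + \frac{2}{5}\right) \left(-14\right) = \frac{42}{5} \left(-14\right) = - \frac{588}{5}$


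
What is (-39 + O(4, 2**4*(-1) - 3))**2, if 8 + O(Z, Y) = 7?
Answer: 1600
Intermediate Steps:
O(Z, Y) = -1 (O(Z, Y) = -8 + 7 = -1)
(-39 + O(4, 2**4*(-1) - 3))**2 = (-39 - 1)**2 = (-40)**2 = 1600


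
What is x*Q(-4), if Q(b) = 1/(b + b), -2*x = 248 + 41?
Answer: 289/16 ≈ 18.063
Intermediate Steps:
x = -289/2 (x = -(248 + 41)/2 = -1/2*289 = -289/2 ≈ -144.50)
Q(b) = 1/(2*b)
x*Q(-4) = -289/(4*(-4)) = -289*(-1)/(4*4) = -289/2*(-1/8) = 289/16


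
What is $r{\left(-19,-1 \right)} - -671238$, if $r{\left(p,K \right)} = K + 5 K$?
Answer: $671232$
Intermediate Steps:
$r{\left(p,K \right)} = 6 K$
$r{\left(-19,-1 \right)} - -671238 = 6 \left(-1\right) - -671238 = -6 + 671238 = 671232$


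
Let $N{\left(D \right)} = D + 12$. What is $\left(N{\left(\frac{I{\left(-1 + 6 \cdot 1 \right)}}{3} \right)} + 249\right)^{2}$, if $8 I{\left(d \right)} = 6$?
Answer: $\frac{1092025}{16} \approx 68252.0$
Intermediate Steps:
$I{\left(d \right)} = \frac{3}{4}$ ($I{\left(d \right)} = \frac{1}{8} \cdot 6 = \frac{3}{4}$)
$N{\left(D \right)} = 12 + D$
$\left(N{\left(\frac{I{\left(-1 + 6 \cdot 1 \right)}}{3} \right)} + 249\right)^{2} = \left(\left(12 + \frac{3}{4 \cdot 3}\right) + 249\right)^{2} = \left(\left(12 + \frac{3}{4} \cdot \frac{1}{3}\right) + 249\right)^{2} = \left(\left(12 + \frac{1}{4}\right) + 249\right)^{2} = \left(\frac{49}{4} + 249\right)^{2} = \left(\frac{1045}{4}\right)^{2} = \frac{1092025}{16}$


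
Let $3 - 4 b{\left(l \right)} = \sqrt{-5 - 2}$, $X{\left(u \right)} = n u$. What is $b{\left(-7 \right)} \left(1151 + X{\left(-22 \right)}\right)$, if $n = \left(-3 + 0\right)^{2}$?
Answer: $\frac{2859}{4} - \frac{953 i \sqrt{7}}{4} \approx 714.75 - 630.35 i$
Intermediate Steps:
$n = 9$ ($n = \left(-3\right)^{2} = 9$)
$X{\left(u \right)} = 9 u$
$b{\left(l \right)} = \frac{3}{4} - \frac{i \sqrt{7}}{4}$ ($b{\left(l \right)} = \frac{3}{4} - \frac{\sqrt{-5 - 2}}{4} = \frac{3}{4} - \frac{\sqrt{-7}}{4} = \frac{3}{4} - \frac{i \sqrt{7}}{4}$)
$b{\left(-7 \right)} \left(1151 + X{\left(-22 \right)}\right) = \left(\frac{3}{4} - \frac{i \sqrt{7}}{4}\right) \left(1151 + 9 \left(-22\right)\right) = \left(\frac{3}{4} - \frac{i \sqrt{7}}{4}\right) \left(1151 - 198\right) = \left(\frac{3}{4} - \frac{i \sqrt{7}}{4}\right) 953 = \frac{2859}{4} - \frac{953 i \sqrt{7}}{4}$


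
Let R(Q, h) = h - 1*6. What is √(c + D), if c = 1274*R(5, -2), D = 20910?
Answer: √10718 ≈ 103.53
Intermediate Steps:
R(Q, h) = -6 + h (R(Q, h) = h - 6 = -6 + h)
c = -10192 (c = 1274*(-6 - 2) = 1274*(-8) = -10192)
√(c + D) = √(-10192 + 20910) = √10718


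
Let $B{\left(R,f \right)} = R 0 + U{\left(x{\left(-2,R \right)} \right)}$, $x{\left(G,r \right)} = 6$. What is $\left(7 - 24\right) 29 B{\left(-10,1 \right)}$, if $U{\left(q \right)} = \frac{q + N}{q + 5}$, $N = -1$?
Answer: $- \frac{2465}{11} \approx -224.09$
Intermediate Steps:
$U{\left(q \right)} = \frac{-1 + q}{5 + q}$ ($U{\left(q \right)} = \frac{q - 1}{q + 5} = \frac{-1 + q}{5 + q}$)
$B{\left(R,f \right)} = \frac{5}{11}$ ($B{\left(R,f \right)} = R 0 + \frac{-1 + 6}{5 + 6} = 0 + \frac{1}{11} \cdot 5 = 0 + \frac{5}{11} = \frac{5}{11}$)
$\left(7 - 24\right) 29 B{\left(-10,1 \right)} = \left(7 - 24\right) 29 \cdot \frac{5}{11} = \left(-17\right) 29 \cdot \frac{5}{11} = \left(-493\right) \frac{5}{11} = - \frac{2465}{11}$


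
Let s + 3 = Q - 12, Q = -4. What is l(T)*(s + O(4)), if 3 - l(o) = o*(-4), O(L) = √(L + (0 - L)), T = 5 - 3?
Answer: -209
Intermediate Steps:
T = 2
O(L) = 0 (O(L) = √(L - L) = √0 = 0)
l(o) = 3 + 4*o (l(o) = 3 - o*(-4) = 3 - (-4)*o = 3 + 4*o)
s = -19 (s = -3 + (-4 - 12) = -3 - 16 = -19)
l(T)*(s + O(4)) = (3 + 4*2)*(-19 + 0) = (3 + 8)*(-19) = 11*(-19) = -209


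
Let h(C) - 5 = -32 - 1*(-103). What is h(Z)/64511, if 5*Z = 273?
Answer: 76/64511 ≈ 0.0011781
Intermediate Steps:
Z = 273/5 (Z = (⅕)*273 = 273/5 ≈ 54.600)
h(C) = 76 (h(C) = 5 + (-32 - 1*(-103)) = 5 + (-32 + 103) = 5 + 71 = 76)
h(Z)/64511 = 76/64511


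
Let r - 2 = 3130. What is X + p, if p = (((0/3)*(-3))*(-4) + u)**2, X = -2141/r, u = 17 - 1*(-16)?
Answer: 3408607/3132 ≈ 1088.3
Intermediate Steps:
r = 3132 (r = 2 + 3130 = 3132)
u = 33 (u = 17 + 16 = 33)
X = -2141/3132 ≈ -0.68359
p = 1089 (p = (((0/3)*(-3))*(-4) + 33)**2 = (((0*(1/3))*(-3))*(-4) + 33)**2 = ((0*(-3))*(-4) + 33)**2 = (0*(-4) + 33)**2 = (0 + 33)**2 = 33**2 = 1089)
X + p = -2141/3132 + 1089 = 3408607/3132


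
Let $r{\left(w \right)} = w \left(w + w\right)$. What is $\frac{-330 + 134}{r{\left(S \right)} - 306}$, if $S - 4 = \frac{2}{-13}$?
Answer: $\frac{16562}{23357} \approx 0.70908$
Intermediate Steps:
$S = \frac{50}{13}$ ($S = 4 + \frac{2}{-13} = 4 + 2 \left(- \frac{1}{13}\right) = 4 - \frac{2}{13} = \frac{50}{13} \approx 3.8462$)
$r{\left(w \right)} = 2 w^{2}$ ($r{\left(w \right)} = w 2 w = 2 w^{2}$)
$\frac{-330 + 134}{r{\left(S \right)} - 306} = \frac{-330 + 134}{2 \left(\frac{50}{13}\right)^{2} - 306} = - \frac{196}{2 \cdot \frac{2500}{169} - 306} = - \frac{196}{\frac{5000}{169} - 306} = - \frac{196}{- \frac{46714}{169}} = \left(-196\right) \left(- \frac{169}{46714}\right) = \frac{16562}{23357}$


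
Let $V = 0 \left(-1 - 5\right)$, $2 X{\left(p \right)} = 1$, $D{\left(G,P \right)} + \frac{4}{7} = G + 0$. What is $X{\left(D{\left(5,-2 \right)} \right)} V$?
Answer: $0$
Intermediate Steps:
$D{\left(G,P \right)} = - \frac{4}{7} + G$ ($D{\left(G,P \right)} = - \frac{4}{7} + \left(G + 0\right) = - \frac{4}{7} + G$)
$X{\left(p \right)} = \frac{1}{2}$ ($X{\left(p \right)} = \frac{1}{2} \cdot 1 = \frac{1}{2}$)
$V = 0$ ($V = 0 \left(-6\right) = 0$)
$X{\left(D{\left(5,-2 \right)} \right)} V = \frac{1}{2} \cdot 0 = 0$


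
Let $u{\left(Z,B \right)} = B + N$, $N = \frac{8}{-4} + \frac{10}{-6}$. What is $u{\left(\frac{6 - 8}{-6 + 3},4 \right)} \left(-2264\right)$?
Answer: $- \frac{2264}{3} \approx -754.67$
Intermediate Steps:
$N = - \frac{11}{3}$ ($N = 8 \left(- \frac{1}{4}\right) + 10 \left(- \frac{1}{6}\right) = -2 - \frac{5}{3} = - \frac{11}{3} \approx -3.6667$)
$u{\left(Z,B \right)} = - \frac{11}{3} + B$ ($u{\left(Z,B \right)} = B - \frac{11}{3} = - \frac{11}{3} + B$)
$u{\left(\frac{6 - 8}{-6 + 3},4 \right)} \left(-2264\right) = \left(- \frac{11}{3} + 4\right) \left(-2264\right) = \frac{1}{3} \left(-2264\right) = - \frac{2264}{3}$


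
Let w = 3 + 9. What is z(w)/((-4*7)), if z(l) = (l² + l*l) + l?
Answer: -75/7 ≈ -10.714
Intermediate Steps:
w = 12
z(l) = l + 2*l² (z(l) = (l² + l²) + l = 2*l² + l = l + 2*l²)
z(w)/((-4*7)) = (12*(1 + 2*12))/((-4*7)) = (12*(1 + 24))/(-28) = (12*25)*(-1/28) = 300*(-1/28) = -75/7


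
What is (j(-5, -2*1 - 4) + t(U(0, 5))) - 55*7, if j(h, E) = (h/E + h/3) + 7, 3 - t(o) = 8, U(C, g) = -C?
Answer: -2303/6 ≈ -383.83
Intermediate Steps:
t(o) = -5 (t(o) = 3 - 1*8 = 3 - 8 = -5)
j(h, E) = 7 + h/3 + h/E (j(h, E) = (h/E + h*(⅓)) + 7 = (h/E + h/3) + 7 = (h/3 + h/E) + 7 = 7 + h/3 + h/E)
(j(-5, -2*1 - 4) + t(U(0, 5))) - 55*7 = ((7 + (⅓)*(-5) - 5/(-2*1 - 4)) - 5) - 55*7 = ((7 - 5/3 - 5/(-2 - 4)) - 5) - 385 = ((7 - 5/3 - 5/(-6)) - 5) - 385 = ((7 - 5/3 - 5*(-⅙)) - 5) - 385 = ((7 - 5/3 + ⅚) - 5) - 385 = (37/6 - 5) - 385 = 7/6 - 385 = -2303/6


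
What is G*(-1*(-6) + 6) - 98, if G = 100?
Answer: 1102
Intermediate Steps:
G*(-1*(-6) + 6) - 98 = 100*(-1*(-6) + 6) - 98 = 100*(6 + 6) - 98 = 100*12 - 98 = 1200 - 98 = 1102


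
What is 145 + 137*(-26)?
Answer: -3417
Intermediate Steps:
145 + 137*(-26) = 145 - 3562 = -3417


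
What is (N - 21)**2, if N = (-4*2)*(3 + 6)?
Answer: 8649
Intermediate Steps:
N = -72 (N = -8*9 = -72)
(N - 21)**2 = (-72 - 21)**2 = (-93)**2 = 8649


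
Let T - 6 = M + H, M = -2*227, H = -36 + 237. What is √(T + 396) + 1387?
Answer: 1387 + √149 ≈ 1399.2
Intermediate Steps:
H = 201
M = -454
T = -247 (T = 6 + (-454 + 201) = 6 - 253 = -247)
√(T + 396) + 1387 = √(-247 + 396) + 1387 = √149 + 1387 = 1387 + √149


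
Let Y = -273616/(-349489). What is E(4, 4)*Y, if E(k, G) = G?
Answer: 156352/49927 ≈ 3.1316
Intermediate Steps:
Y = 39088/49927 (Y = -273616*(-1/349489) = 39088/49927 ≈ 0.78290)
E(4, 4)*Y = 4*(39088/49927) = 156352/49927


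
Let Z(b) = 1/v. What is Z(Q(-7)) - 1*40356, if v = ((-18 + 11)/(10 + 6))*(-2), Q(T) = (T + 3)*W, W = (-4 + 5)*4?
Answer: -282484/7 ≈ -40355.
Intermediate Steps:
W = 4 (W = 1*4 = 4)
Q(T) = 12 + 4*T (Q(T) = (T + 3)*4 = (3 + T)*4 = 12 + 4*T)
v = 7/8 (v = -7/16*(-2) = 7/8 ≈ 0.87500)
Z(b) = 8/7 (Z(b) = 1/(7/8) = 8/7)
Z(Q(-7)) - 1*40356 = 8/7 - 1*40356 = 8/7 - 40356 = -282484/7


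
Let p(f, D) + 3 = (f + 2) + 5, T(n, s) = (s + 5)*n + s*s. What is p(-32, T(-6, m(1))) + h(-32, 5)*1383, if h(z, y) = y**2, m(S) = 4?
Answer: 34547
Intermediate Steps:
T(n, s) = s**2 + n*(5 + s) (T(n, s) = (5 + s)*n + s**2 = n*(5 + s) + s**2 = s**2 + n*(5 + s))
p(f, D) = 4 + f (p(f, D) = -3 + ((f + 2) + 5) = -3 + ((2 + f) + 5) = -3 + (7 + f) = 4 + f)
p(-32, T(-6, m(1))) + h(-32, 5)*1383 = (4 - 32) + 5**2*1383 = -28 + 25*1383 = -28 + 34575 = 34547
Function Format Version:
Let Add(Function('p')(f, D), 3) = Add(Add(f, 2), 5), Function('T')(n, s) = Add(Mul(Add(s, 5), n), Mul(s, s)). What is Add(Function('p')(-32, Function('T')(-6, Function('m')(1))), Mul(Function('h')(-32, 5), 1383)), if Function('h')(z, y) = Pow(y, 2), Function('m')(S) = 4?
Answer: 34547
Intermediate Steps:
Function('T')(n, s) = Add(Pow(s, 2), Mul(n, Add(5, s))) (Function('T')(n, s) = Add(Mul(Add(5, s), n), Pow(s, 2)) = Add(Mul(n, Add(5, s)), Pow(s, 2)) = Add(Pow(s, 2), Mul(n, Add(5, s))))
Function('p')(f, D) = Add(4, f) (Function('p')(f, D) = Add(-3, Add(Add(f, 2), 5)) = Add(-3, Add(Add(2, f), 5)) = Add(-3, Add(7, f)) = Add(4, f))
Add(Function('p')(-32, Function('T')(-6, Function('m')(1))), Mul(Function('h')(-32, 5), 1383)) = Add(Add(4, -32), Mul(Pow(5, 2), 1383)) = Add(-28, Mul(25, 1383)) = Add(-28, 34575) = 34547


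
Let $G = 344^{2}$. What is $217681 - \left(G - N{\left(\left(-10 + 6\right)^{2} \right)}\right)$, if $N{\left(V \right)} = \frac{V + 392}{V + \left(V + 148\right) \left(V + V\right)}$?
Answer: $\frac{65369061}{658} \approx 99345.0$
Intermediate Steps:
$N{\left(V \right)} = \frac{392 + V}{V + 2 V \left(148 + V\right)}$ ($N{\left(V \right)} = \frac{392 + V}{V + \left(148 + V\right) 2 V} = \frac{392 + V}{V + 2 V \left(148 + V\right)}$)
$G = 118336$
$217681 - \left(G - N{\left(\left(-10 + 6\right)^{2} \right)}\right) = 217681 - \left(118336 - \frac{392 + \left(-10 + 6\right)^{2}}{\left(-10 + 6\right)^{2} \left(297 + 2 \left(-10 + 6\right)^{2}\right)}\right) = 217681 - \left(118336 - \frac{392 + \left(-4\right)^{2}}{\left(-4\right)^{2} \left(297 + 2 \left(-4\right)^{2}\right)}\right) = 217681 - \left(118336 - \frac{392 + 16}{16 \left(297 + 2 \cdot 16\right)}\right) = 217681 - \left(118336 - \frac{1}{16} \frac{1}{297 + 32} \cdot 408\right) = 217681 - \left(118336 - \frac{1}{16} \cdot \frac{1}{329} \cdot 408\right) = 217681 - \left(118336 - \frac{51}{658}\right) = 217681 - \frac{77865037}{658} = \frac{65369061}{658}$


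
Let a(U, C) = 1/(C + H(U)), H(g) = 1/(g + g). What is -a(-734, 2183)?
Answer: -1468/3204643 ≈ -0.00045809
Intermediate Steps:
H(g) = 1/(2*g)
a(U, C) = 1/(C + 1/(2*U))
-a(-734, 2183) = -2*(-734)/(1 + 2*2183*(-734)) = -2*(-734)/(1 - 3204644) = -2*(-734)/(-3204643) = -2*(-734)*(-1)/3204643 = -1*1468/3204643 = -1468/3204643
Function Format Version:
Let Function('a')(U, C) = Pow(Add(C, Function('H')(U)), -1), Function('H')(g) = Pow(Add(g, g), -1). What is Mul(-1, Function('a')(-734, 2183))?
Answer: Rational(-1468, 3204643) ≈ -0.00045809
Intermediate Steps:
Function('H')(g) = Mul(Rational(1, 2), Pow(g, -1)) (Function('H')(g) = Pow(Mul(2, g), -1) = Mul(Rational(1, 2), Pow(g, -1)))
Function('a')(U, C) = Pow(Add(C, Mul(Rational(1, 2), Pow(U, -1))), -1)
Mul(-1, Function('a')(-734, 2183)) = Mul(-1, Mul(2, -734, Pow(Add(1, Mul(2, 2183, -734)), -1))) = Mul(-1, Mul(2, -734, Pow(Add(1, -3204644), -1))) = Mul(-1, Mul(2, -734, Pow(-3204643, -1))) = Mul(-1, Mul(2, -734, Rational(-1, 3204643))) = Mul(-1, Rational(1468, 3204643)) = Rational(-1468, 3204643)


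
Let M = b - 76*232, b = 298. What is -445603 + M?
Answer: -462937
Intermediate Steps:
M = -17334 (M = 298 - 76*232 = 298 - 17632 = -17334)
-445603 + M = -445603 - 17334 = -462937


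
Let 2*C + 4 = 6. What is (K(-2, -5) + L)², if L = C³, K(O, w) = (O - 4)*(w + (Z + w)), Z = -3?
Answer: 6241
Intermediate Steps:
C = 1 (C = -2 + (½)*6 = -2 + 3 = 1)
K(O, w) = (-4 + O)*(-3 + 2*w) (K(O, w) = (O - 4)*(w + (-3 + w)) = (-4 + O)*(-3 + 2*w))
L = 1 (L = 1³ = 1)
(K(-2, -5) + L)² = ((12 - 8*(-5) - 3*(-2) + 2*(-2)*(-5)) + 1)² = ((12 + 40 + 6 + 20) + 1)² = (78 + 1)² = 79² = 6241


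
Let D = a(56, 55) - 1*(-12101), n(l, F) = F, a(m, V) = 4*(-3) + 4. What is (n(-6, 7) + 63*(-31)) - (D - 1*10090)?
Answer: -3949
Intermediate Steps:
a(m, V) = -8 (a(m, V) = -12 + 4 = -8)
D = 12093 (D = -8 - 1*(-12101) = -8 + 12101 = 12093)
(n(-6, 7) + 63*(-31)) - (D - 1*10090) = (7 + 63*(-31)) - (12093 - 1*10090) = (7 - 1953) - (12093 - 10090) = -1946 - 1*2003 = -1946 - 2003 = -3949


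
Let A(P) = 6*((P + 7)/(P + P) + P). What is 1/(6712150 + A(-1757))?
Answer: 251/1682104358 ≈ 1.4922e-7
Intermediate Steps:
A(P) = 6*P + 3*(7 + P)/P (A(P) = 6*((7 + P)/((2*P)) + P) = 6*((7 + P)*(1/(2*P)) + P) = 6*((7 + P)/(2*P) + P) = 6*(P + (7 + P)/(2*P)) = 6*P + 3*(7 + P)/P)
1/(6712150 + A(-1757)) = 1/(6712150 + (3 + 6*(-1757) + 21/(-1757))) = 1/(6712150 + (3 - 10542 + 21*(-1/1757))) = 1/(6712150 + (3 - 10542 - 3/251)) = 1/(6712150 - 2645292/251) = 1/(1682104358/251) = 251/1682104358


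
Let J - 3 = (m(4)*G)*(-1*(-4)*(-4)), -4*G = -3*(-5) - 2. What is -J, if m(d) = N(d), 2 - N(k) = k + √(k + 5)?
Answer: 257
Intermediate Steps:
N(k) = 2 - k - √(5 + k) (N(k) = 2 - (k + √(k + 5)) = 2 - (k + √(5 + k)) = 2 + (-k - √(5 + k)) = 2 - k - √(5 + k))
G = -13/4 (G = -(-3*(-5) - 2)/4 = -(15 - 2)/4 = -¼*13 = -13/4 ≈ -3.2500)
m(d) = 2 - d - √(5 + d)
J = -257 (J = 3 + ((2 - 1*4 - √(5 + 4))*(-13/4))*(-1*(-4)*(-4)) = 3 + ((2 - 4 - √9)*(-13/4))*(4*(-4)) = 3 + ((2 - 4 - 1*3)*(-13/4))*(-16) = 3 + ((2 - 4 - 3)*(-13/4))*(-16) = 3 - 5*(-13/4)*(-16) = 3 + (65/4)*(-16) = 3 - 260 = -257)
-J = -1*(-257) = 257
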